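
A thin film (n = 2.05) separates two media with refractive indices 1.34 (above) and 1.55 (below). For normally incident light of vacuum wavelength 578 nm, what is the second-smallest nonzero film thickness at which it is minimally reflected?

282 nm

Ray reflecting at the top interface goes from n = 1.34 toward n = 2.05: a half-wave phase shift.
Ray reflecting at the bottom interface goes from n = 2.05 toward n = 1.55: no phase shift.
Exactly one π shift → a net half-wave offset.
So the condition for destructive reflection is 2 n t = m λ.
The second-smallest nonzero thickness corresponds to m = 2: t = m λ / (2 n) = 2.00 × 578 / (2 × 2.05) = 282 nm.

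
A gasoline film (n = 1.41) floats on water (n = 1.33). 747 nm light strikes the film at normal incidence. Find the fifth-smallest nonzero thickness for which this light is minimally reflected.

1324 nm

Top surface (1.0 → 1.41): reflection off a higher-index medium gives a half-wave phase shift.
Bottom surface (1.41 → 1.33): reflection off a lower-index medium gives no phase shift.
The two reflections differ by half a wavelength.
For minimum reflection here: 2 n t = m λ.
The fifth-smallest nonzero thickness corresponds to m = 5: t = m λ / (2 n) = 5.00 × 747 / (2 × 1.41) = 1324 nm.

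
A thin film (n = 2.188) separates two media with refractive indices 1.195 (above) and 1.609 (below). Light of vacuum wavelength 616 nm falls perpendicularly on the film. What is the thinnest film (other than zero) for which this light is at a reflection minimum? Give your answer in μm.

0.141 μm

Top surface (1.195 → 2.188): reflection off a higher-index medium gives a half-wave phase shift.
Ray reflecting at the bottom interface goes from n = 2.188 toward n = 1.609: no phase shift.
The two reflections differ by half a wavelength.
For weak reflection here: 2 n t = m λ.
Minimum nonzero at m = 1: t = λ / (2 n) = 616 / (2 × 2.188) = 141 nm.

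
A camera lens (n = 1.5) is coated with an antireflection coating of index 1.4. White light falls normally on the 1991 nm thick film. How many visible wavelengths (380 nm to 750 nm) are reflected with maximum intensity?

At the upper boundary (n = 1.0 to n = 1.4) the reflected ray undergoes a half-wave phase shift.
Ray reflecting at the bottom interface goes from n = 1.4 toward n = 1.5: a half-wave phase shift.
Zero or two π shifts → no net half-wave offset.
So the condition for constructive reflection is 2 n t = m λ.
λ = 2 n t / m = 5575 / m nm.
m=7: 796 nm (IR); m=8: 697 nm (visible); m=9: 619 nm (visible); m=10: 557 nm (visible); m=11: 507 nm (visible); m=12: 465 nm (visible); m=13: 429 nm (visible); m=14: 398 nm (visible); m=15: 372 nm (UV).

7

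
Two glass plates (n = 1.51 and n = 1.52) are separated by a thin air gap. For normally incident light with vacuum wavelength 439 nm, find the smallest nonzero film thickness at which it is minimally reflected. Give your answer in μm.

Ray reflecting at the top interface goes from n = 1.51 toward n = 1.0: no phase shift.
Ray reflecting at the bottom interface goes from n = 1.0 toward n = 1.52: a half-wave phase shift.
The two reflections differ by half a wavelength.
For weak reflection here: 2 n t = m λ.
Minimum nonzero at m = 1: t = λ / (2 n) = 439 / (2 × 1.0) = 220 nm.

0.220 μm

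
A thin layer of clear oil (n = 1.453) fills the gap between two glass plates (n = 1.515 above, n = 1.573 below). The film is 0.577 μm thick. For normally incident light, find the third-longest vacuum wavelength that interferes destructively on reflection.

559 nm

At the upper boundary (n = 1.515 to n = 1.453) the reflected ray undergoes no phase shift.
At the lower boundary (n = 1.453 to n = 1.573) the reflected ray undergoes a half-wave phase shift.
The two reflections differ by half a wavelength.
For weak reflection here: 2 n t = m λ.
λ = 2 n t / m. The third-longest wavelength is m = 3: λ = 2 × 1.453 × 577 / 3.00 = 559 nm.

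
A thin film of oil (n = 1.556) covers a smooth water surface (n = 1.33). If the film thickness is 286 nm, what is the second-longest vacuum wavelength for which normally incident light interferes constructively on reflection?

593 nm

Top surface (1.0 → 1.556): reflection off a higher-index medium gives a half-wave phase shift.
At the lower boundary (n = 1.556 to n = 1.33) the reflected ray undergoes no phase shift.
Exactly one π shift → a net half-wave offset.
With one net inversion, constructive interference in reflection requires 2 n t = (m + ½) λ.
λ = 2 n t / (m + ½). The second-longest wavelength is m = 1: λ = 2 × 1.556 × 286 / 1.50 = 593 nm.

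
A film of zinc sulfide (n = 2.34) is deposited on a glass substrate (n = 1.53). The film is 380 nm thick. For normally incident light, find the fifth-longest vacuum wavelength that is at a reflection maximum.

395 nm

At the upper boundary (n = 1.0 to n = 2.34) the reflected ray undergoes a half-wave phase shift.
Ray reflecting at the bottom interface goes from n = 2.34 toward n = 1.53: no phase shift.
The two reflections differ by half a wavelength.
With one net inversion, constructive interference in reflection requires 2 n t = (m + ½) λ.
λ = 2 n t / (m + ½). The fifth-longest wavelength is m = 4: λ = 2 × 2.34 × 380 / 4.50 = 395 nm.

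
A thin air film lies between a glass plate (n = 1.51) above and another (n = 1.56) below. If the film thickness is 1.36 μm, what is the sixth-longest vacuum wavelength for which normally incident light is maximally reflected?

495 nm

Ray reflecting at the top interface goes from n = 1.51 toward n = 1.0: no phase shift.
Ray reflecting at the bottom interface goes from n = 1.0 toward n = 1.56: a half-wave phase shift.
The two reflections differ by half a wavelength.
For strong reflection here: 2 n t = (m + ½) λ.
λ = 2 n t / (m + ½). The sixth-longest wavelength is m = 5: λ = 2 × 1.0 × 1360 / 5.50 = 495 nm.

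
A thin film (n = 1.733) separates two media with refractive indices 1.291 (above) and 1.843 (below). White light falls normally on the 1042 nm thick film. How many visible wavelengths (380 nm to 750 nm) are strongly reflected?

Top surface (1.291 → 1.733): reflection off a higher-index medium gives a half-wave phase shift.
Bottom surface (1.733 → 1.843): reflection off a higher-index medium gives a half-wave phase shift.
Zero or two π shifts → no net half-wave offset.
With no net inversion, constructive interference in reflection requires 2 n t = m λ.
λ = 2 n t / m = 3612 / m nm.
m=4: 903 nm (IR); m=5: 722 nm (visible); m=6: 602 nm (visible); m=7: 516 nm (visible); m=8: 451 nm (visible); m=9: 401 nm (visible); m=10: 361 nm (UV).

5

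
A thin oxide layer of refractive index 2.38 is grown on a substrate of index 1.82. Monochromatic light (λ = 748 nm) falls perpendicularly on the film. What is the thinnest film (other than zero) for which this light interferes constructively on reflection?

Top surface (1.0 → 2.38): reflection off a higher-index medium gives a half-wave phase shift.
Bottom surface (2.38 → 1.82): reflection off a lower-index medium gives no phase shift.
The two reflections differ by half a wavelength.
For bright reflection here: 2 n t = (m + ½) λ.
Minimum at m = 0: t = λ / (4 n) = 748 / (4 × 2.38) = 78.6 nm.

78.6 nm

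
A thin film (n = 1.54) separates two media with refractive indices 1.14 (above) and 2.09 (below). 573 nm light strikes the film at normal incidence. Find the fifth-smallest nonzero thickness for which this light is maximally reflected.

At the upper boundary (n = 1.14 to n = 1.54) the reflected ray undergoes a half-wave phase shift.
At the lower boundary (n = 1.54 to n = 2.09) the reflected ray undergoes a half-wave phase shift.
Net: no relative phase inversion (both shifts match).
With no net inversion, constructive interference in reflection requires 2 n t = m λ.
The fifth-smallest nonzero thickness corresponds to m = 5: t = m λ / (2 n) = 5.00 × 573 / (2 × 1.54) = 930 nm.

930 nm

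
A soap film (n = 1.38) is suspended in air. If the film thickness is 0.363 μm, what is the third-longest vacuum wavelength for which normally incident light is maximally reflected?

Top surface (1.0 → 1.38): reflection off a higher-index medium gives a half-wave phase shift.
Ray reflecting at the bottom interface goes from n = 1.38 toward n = 1.0: no phase shift.
The two reflections differ by half a wavelength.
For bright reflection here: 2 n t = (m + ½) λ.
λ = 2 n t / (m + ½). The third-longest wavelength is m = 2: λ = 2 × 1.38 × 363 / 2.50 = 401 nm.

401 nm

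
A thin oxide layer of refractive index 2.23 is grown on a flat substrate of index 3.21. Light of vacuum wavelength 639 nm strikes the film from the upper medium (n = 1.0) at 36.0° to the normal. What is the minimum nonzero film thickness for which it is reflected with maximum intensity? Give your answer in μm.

0.149 μm

At the upper boundary (n = 1.0 to n = 2.23) the reflected ray undergoes a half-wave phase shift.
Bottom surface (2.23 → 3.21): reflection off a higher-index medium gives a half-wave phase shift.
Net: no relative phase inversion (both shifts match).
So the condition for constructive reflection is 2 n t cos θ_r = m λ.
Snell's law: 1.0 sin 36.0° = 2.23 sin θ_r → sin θ_r = 0.264, cos θ_r = 0.965.
Minimum nonzero at m = 1: t = λ / (2 n cos θ_r) = 639 / (2 × 2.23 × 0.965) = 149 nm.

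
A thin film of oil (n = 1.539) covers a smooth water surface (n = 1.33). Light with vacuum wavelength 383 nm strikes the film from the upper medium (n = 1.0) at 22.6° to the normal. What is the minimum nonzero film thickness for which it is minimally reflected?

At the upper boundary (n = 1.0 to n = 1.539) the reflected ray undergoes a half-wave phase shift.
Ray reflecting at the bottom interface goes from n = 1.539 toward n = 1.33: no phase shift.
Exactly one π shift → a net half-wave offset.
For dark reflection here: 2 n t cos θ_r = m λ.
Snell's law: 1.0 sin 22.6° = 1.539 sin θ_r → sin θ_r = 0.250, cos θ_r = 0.968.
Minimum nonzero at m = 1: t = λ / (2 n cos θ_r) = 383 / (2 × 1.539 × 0.968) = 129 nm.

129 nm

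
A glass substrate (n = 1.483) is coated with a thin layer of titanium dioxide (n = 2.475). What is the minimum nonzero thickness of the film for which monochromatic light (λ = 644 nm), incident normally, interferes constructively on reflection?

Top surface (1.0 → 2.475): reflection off a higher-index medium gives a half-wave phase shift.
At the lower boundary (n = 2.475 to n = 1.483) the reflected ray undergoes no phase shift.
Exactly one π shift → a net half-wave offset.
For maximum reflection here: 2 n t = (m + ½) λ.
Minimum at m = 0: t = λ / (4 n) = 644 / (4 × 2.475) = 65.1 nm.

65.1 nm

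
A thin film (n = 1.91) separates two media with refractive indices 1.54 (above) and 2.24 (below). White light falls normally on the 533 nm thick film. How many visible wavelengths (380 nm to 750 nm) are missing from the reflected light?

2

Ray reflecting at the top interface goes from n = 1.54 toward n = 1.91: a half-wave phase shift.
Ray reflecting at the bottom interface goes from n = 1.91 toward n = 2.24: a half-wave phase shift.
The two reflections carry the same phase change, so no net offset.
With no net inversion, destructive interference in reflection requires 2 n t = (m + ½) λ.
λ = 2 n t / (m + ½) = 2036 / (m + ½) nm.
m=2: 814 nm (IR); m=3: 582 nm (visible); m=4: 452 nm (visible); m=5: 370 nm (UV).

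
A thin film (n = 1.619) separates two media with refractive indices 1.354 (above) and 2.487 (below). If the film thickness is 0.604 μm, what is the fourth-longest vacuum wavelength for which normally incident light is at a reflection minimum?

Top surface (1.354 → 1.619): reflection off a higher-index medium gives a half-wave phase shift.
Bottom surface (1.619 → 2.487): reflection off a higher-index medium gives a half-wave phase shift.
Net: no relative phase inversion (both shifts match).
With no net inversion, destructive interference in reflection requires 2 n t = (m + ½) λ.
λ = 2 n t / (m + ½). The fourth-longest wavelength is m = 3: λ = 2 × 1.619 × 604 / 3.50 = 559 nm.

559 nm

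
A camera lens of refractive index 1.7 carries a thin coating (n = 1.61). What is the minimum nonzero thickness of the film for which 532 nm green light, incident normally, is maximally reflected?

165 nm

Top surface (1.0 → 1.61): reflection off a higher-index medium gives a half-wave phase shift.
At the lower boundary (n = 1.61 to n = 1.7) the reflected ray undergoes a half-wave phase shift.
The two reflections carry the same phase change, so no net offset.
With no net inversion, constructive interference in reflection requires 2 n t = m λ.
Minimum nonzero at m = 1: t = λ / (2 n) = 532 / (2 × 1.61) = 165 nm.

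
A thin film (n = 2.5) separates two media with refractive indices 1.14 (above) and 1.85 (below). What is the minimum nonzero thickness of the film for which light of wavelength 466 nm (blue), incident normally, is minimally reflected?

93.2 nm

At the upper boundary (n = 1.14 to n = 2.5) the reflected ray undergoes a half-wave phase shift.
At the lower boundary (n = 2.5 to n = 1.85) the reflected ray undergoes no phase shift.
Exactly one π shift → a net half-wave offset.
For weak reflection here: 2 n t = m λ.
Minimum nonzero at m = 1: t = λ / (2 n) = 466 / (2 × 2.5) = 93.2 nm.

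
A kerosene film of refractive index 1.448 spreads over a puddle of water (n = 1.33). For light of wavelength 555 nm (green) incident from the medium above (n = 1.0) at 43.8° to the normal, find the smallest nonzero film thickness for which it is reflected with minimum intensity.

218 nm

At the upper boundary (n = 1.0 to n = 1.448) the reflected ray undergoes a half-wave phase shift.
At the lower boundary (n = 1.448 to n = 1.33) the reflected ray undergoes no phase shift.
Net: one phase inversion between the two reflected rays.
For weak reflection here: 2 n t cos θ_r = m λ.
Snell's law: 1.0 sin 43.8° = 1.448 sin θ_r → sin θ_r = 0.478, cos θ_r = 0.878.
Minimum nonzero at m = 1: t = λ / (2 n cos θ_r) = 555 / (2 × 1.448 × 0.878) = 218 nm.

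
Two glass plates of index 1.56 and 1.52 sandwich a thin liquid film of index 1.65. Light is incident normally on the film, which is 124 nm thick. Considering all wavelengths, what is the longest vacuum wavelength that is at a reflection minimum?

Ray reflecting at the top interface goes from n = 1.56 toward n = 1.65: a half-wave phase shift.
Bottom surface (1.65 → 1.52): reflection off a lower-index medium gives no phase shift.
Net: one phase inversion between the two reflected rays.
With one net inversion, destructive interference in reflection requires 2 n t = m λ.
λ = 2 n t / m. The longest wavelength is m = 1: λ = 2 × 1.65 × 124 / 1.00 = 409 nm.

409 nm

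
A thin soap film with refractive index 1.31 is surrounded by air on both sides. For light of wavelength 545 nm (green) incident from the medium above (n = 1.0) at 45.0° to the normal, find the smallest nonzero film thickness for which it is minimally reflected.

247 nm

Top surface (1.0 → 1.31): reflection off a higher-index medium gives a half-wave phase shift.
Ray reflecting at the bottom interface goes from n = 1.31 toward n = 1.0: no phase shift.
Exactly one π shift → a net half-wave offset.
With one net inversion, destructive interference in reflection requires 2 n t cos θ_r = m λ.
Snell's law: 1.0 sin 45.0° = 1.31 sin θ_r → sin θ_r = 0.540, cos θ_r = 0.842.
Minimum nonzero at m = 1: t = λ / (2 n cos θ_r) = 545 / (2 × 1.31 × 0.842) = 247 nm.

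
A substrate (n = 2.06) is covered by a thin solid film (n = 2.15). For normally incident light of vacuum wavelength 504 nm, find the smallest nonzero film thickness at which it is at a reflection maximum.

58.6 nm

At the upper boundary (n = 1.0 to n = 2.15) the reflected ray undergoes a half-wave phase shift.
At the lower boundary (n = 2.15 to n = 2.06) the reflected ray undergoes no phase shift.
The two reflections differ by half a wavelength.
With one net inversion, constructive interference in reflection requires 2 n t = (m + ½) λ.
Minimum at m = 0: t = λ / (4 n) = 504 / (4 × 2.15) = 58.6 nm.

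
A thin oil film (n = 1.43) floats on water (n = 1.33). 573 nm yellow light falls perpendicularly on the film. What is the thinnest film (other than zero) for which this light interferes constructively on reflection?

Top surface (1.0 → 1.43): reflection off a higher-index medium gives a half-wave phase shift.
Ray reflecting at the bottom interface goes from n = 1.43 toward n = 1.33: no phase shift.
Net: one phase inversion between the two reflected rays.
So the condition for constructive reflection is 2 n t = (m + ½) λ.
Minimum at m = 0: t = λ / (4 n) = 573 / (4 × 1.43) = 100 nm.

100 nm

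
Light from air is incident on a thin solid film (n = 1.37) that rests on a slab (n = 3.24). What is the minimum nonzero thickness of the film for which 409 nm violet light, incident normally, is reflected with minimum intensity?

Top surface (1.0 → 1.37): reflection off a higher-index medium gives a half-wave phase shift.
Ray reflecting at the bottom interface goes from n = 1.37 toward n = 3.24: a half-wave phase shift.
Net: no relative phase inversion (both shifts match).
For weak reflection here: 2 n t = (m + ½) λ.
Minimum at m = 0: t = λ / (4 n) = 409 / (4 × 1.37) = 74.6 nm.

74.6 nm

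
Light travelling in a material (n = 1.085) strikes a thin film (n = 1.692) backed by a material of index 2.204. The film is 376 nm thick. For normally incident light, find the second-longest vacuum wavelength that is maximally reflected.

Top surface (1.085 → 1.692): reflection off a higher-index medium gives a half-wave phase shift.
Bottom surface (1.692 → 2.204): reflection off a higher-index medium gives a half-wave phase shift.
The two reflections carry the same phase change, so no net offset.
For maximum reflection here: 2 n t = m λ.
λ = 2 n t / m. The second-longest wavelength is m = 2: λ = 2 × 1.692 × 376 / 2.00 = 636 nm.

636 nm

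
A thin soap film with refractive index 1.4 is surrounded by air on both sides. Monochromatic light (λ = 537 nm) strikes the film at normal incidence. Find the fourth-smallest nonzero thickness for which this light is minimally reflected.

Top surface (1.0 → 1.4): reflection off a higher-index medium gives a half-wave phase shift.
At the lower boundary (n = 1.4 to n = 1.0) the reflected ray undergoes no phase shift.
Net: one phase inversion between the two reflected rays.
So the condition for destructive reflection is 2 n t = m λ.
The fourth-smallest nonzero thickness corresponds to m = 4: t = m λ / (2 n) = 4.00 × 537 / (2 × 1.4) = 767 nm.

767 nm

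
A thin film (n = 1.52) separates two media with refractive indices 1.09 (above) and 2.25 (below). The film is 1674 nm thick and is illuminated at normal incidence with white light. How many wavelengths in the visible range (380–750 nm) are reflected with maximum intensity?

At the upper boundary (n = 1.09 to n = 1.52) the reflected ray undergoes a half-wave phase shift.
At the lower boundary (n = 1.52 to n = 2.25) the reflected ray undergoes a half-wave phase shift.
The two reflections carry the same phase change, so no net offset.
So the condition for constructive reflection is 2 n t = m λ.
λ = 2 n t / m = 5089 / m nm.
m=6: 848 nm (IR); m=7: 727 nm (visible); m=8: 636 nm (visible); m=9: 565 nm (visible); m=10: 509 nm (visible); m=11: 463 nm (visible); m=12: 424 nm (visible); m=13: 391 nm (visible); m=14: 363 nm (UV).

7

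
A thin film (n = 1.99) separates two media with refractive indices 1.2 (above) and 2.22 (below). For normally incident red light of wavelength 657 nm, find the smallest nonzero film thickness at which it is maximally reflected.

165 nm

At the upper boundary (n = 1.2 to n = 1.99) the reflected ray undergoes a half-wave phase shift.
Bottom surface (1.99 → 2.22): reflection off a higher-index medium gives a half-wave phase shift.
Net: no relative phase inversion (both shifts match).
With no net inversion, constructive interference in reflection requires 2 n t = m λ.
Minimum nonzero at m = 1: t = λ / (2 n) = 657 / (2 × 1.99) = 165 nm.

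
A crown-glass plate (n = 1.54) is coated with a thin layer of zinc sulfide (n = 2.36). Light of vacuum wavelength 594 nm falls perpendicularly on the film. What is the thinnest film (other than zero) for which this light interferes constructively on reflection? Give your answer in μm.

0.0629 μm

At the upper boundary (n = 1.0 to n = 2.36) the reflected ray undergoes a half-wave phase shift.
At the lower boundary (n = 2.36 to n = 1.54) the reflected ray undergoes no phase shift.
Net: one phase inversion between the two reflected rays.
With one net inversion, constructive interference in reflection requires 2 n t = (m + ½) λ.
Minimum at m = 0: t = λ / (4 n) = 594 / (4 × 2.36) = 62.9 nm.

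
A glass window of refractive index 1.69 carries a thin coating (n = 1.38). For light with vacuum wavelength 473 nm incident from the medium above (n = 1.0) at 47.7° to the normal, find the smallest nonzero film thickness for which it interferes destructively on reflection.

Top surface (1.0 → 1.38): reflection off a higher-index medium gives a half-wave phase shift.
Ray reflecting at the bottom interface goes from n = 1.38 toward n = 1.69: a half-wave phase shift.
The two reflections carry the same phase change, so no net offset.
For weak reflection here: 2 n t cos θ_r = (m + ½) λ.
Snell's law: 1.0 sin 47.7° = 1.38 sin θ_r → sin θ_r = 0.536, cos θ_r = 0.844.
Minimum at m = 0: t = λ / (4 n cos θ_r) = 473 / (4 × 1.38 × 0.844) = 101 nm.

101 nm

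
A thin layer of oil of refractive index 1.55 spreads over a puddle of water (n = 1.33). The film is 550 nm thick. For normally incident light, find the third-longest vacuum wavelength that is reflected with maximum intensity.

682 nm

Top surface (1.0 → 1.55): reflection off a higher-index medium gives a half-wave phase shift.
At the lower boundary (n = 1.55 to n = 1.33) the reflected ray undergoes no phase shift.
Net: one phase inversion between the two reflected rays.
For strong reflection here: 2 n t = (m + ½) λ.
λ = 2 n t / (m + ½). The third-longest wavelength is m = 2: λ = 2 × 1.55 × 550 / 2.50 = 682 nm.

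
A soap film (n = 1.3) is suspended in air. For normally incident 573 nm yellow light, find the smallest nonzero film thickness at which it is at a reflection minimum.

220 nm

At the upper boundary (n = 1.0 to n = 1.3) the reflected ray undergoes a half-wave phase shift.
At the lower boundary (n = 1.3 to n = 1.0) the reflected ray undergoes no phase shift.
The two reflections differ by half a wavelength.
With one net inversion, destructive interference in reflection requires 2 n t = m λ.
Minimum nonzero at m = 1: t = λ / (2 n) = 573 / (2 × 1.3) = 220 nm.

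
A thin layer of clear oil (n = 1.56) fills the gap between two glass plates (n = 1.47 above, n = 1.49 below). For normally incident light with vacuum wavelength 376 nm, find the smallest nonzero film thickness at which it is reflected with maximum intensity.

Ray reflecting at the top interface goes from n = 1.47 toward n = 1.56: a half-wave phase shift.
Ray reflecting at the bottom interface goes from n = 1.56 toward n = 1.49: no phase shift.
The two reflections differ by half a wavelength.
With one net inversion, constructive interference in reflection requires 2 n t = (m + ½) λ.
Minimum at m = 0: t = λ / (4 n) = 376 / (4 × 1.56) = 60.3 nm.

60.3 nm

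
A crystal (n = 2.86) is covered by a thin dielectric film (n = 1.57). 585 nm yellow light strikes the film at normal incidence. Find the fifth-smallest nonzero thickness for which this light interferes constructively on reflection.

932 nm

Top surface (1.0 → 1.57): reflection off a higher-index medium gives a half-wave phase shift.
Bottom surface (1.57 → 2.86): reflection off a higher-index medium gives a half-wave phase shift.
Zero or two π shifts → no net half-wave offset.
So the condition for constructive reflection is 2 n t = m λ.
The fifth-smallest nonzero thickness corresponds to m = 5: t = m λ / (2 n) = 5.00 × 585 / (2 × 1.57) = 932 nm.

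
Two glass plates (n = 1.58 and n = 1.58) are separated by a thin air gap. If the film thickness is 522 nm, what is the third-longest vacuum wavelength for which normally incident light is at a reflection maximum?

Ray reflecting at the top interface goes from n = 1.58 toward n = 1.0: no phase shift.
Bottom surface (1.0 → 1.58): reflection off a higher-index medium gives a half-wave phase shift.
Exactly one π shift → a net half-wave offset.
So the condition for constructive reflection is 2 n t = (m + ½) λ.
λ = 2 n t / (m + ½). The third-longest wavelength is m = 2: λ = 2 × 1.0 × 522 / 2.50 = 418 nm.

418 nm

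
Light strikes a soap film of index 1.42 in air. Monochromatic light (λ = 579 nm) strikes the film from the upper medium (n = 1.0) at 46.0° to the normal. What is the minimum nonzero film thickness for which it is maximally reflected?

118 nm

Top surface (1.0 → 1.42): reflection off a higher-index medium gives a half-wave phase shift.
Bottom surface (1.42 → 1.0): reflection off a lower-index medium gives no phase shift.
The two reflections differ by half a wavelength.
So the condition for constructive reflection is 2 n t cos θ_r = (m + ½) λ.
Snell's law: 1.0 sin 46.0° = 1.42 sin θ_r → sin θ_r = 0.507, cos θ_r = 0.862.
Minimum at m = 0: t = λ / (4 n cos θ_r) = 579 / (4 × 1.42 × 0.862) = 118 nm.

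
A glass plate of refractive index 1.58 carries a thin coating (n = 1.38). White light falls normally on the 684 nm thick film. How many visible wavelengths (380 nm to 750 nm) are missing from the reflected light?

Top surface (1.0 → 1.38): reflection off a higher-index medium gives a half-wave phase shift.
At the lower boundary (n = 1.38 to n = 1.58) the reflected ray undergoes a half-wave phase shift.
Net: no relative phase inversion (both shifts match).
So the condition for destructive reflection is 2 n t = (m + ½) λ.
λ = 2 n t / (m + ½) = 1888 / (m + ½) nm.
m=2: 755 nm (IR); m=3: 539 nm (visible); m=4: 420 nm (visible); m=5: 343 nm (UV).

2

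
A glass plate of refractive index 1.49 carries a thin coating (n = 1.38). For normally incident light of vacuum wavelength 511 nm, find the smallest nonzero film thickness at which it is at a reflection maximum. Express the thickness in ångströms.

Ray reflecting at the top interface goes from n = 1.0 toward n = 1.38: a half-wave phase shift.
At the lower boundary (n = 1.38 to n = 1.49) the reflected ray undergoes a half-wave phase shift.
Net: no relative phase inversion (both shifts match).
For strong reflection here: 2 n t = m λ.
Minimum nonzero at m = 1: t = λ / (2 n) = 511 / (2 × 1.38) = 185 nm.

1851 Å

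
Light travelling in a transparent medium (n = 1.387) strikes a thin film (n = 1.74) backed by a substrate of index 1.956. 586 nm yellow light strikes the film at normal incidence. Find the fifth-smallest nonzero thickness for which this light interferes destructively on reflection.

At the upper boundary (n = 1.387 to n = 1.74) the reflected ray undergoes a half-wave phase shift.
Ray reflecting at the bottom interface goes from n = 1.74 toward n = 1.956: a half-wave phase shift.
Net: no relative phase inversion (both shifts match).
For minimum reflection here: 2 n t = (m + ½) λ.
The fifth-smallest nonzero thickness corresponds to m = 4: t = (m + ½) λ / (2 n) = 4.50 × 586 / (2 × 1.74) = 758 nm.

758 nm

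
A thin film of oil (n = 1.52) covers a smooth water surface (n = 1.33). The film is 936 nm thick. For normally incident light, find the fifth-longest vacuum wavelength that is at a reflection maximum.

632 nm

Top surface (1.0 → 1.52): reflection off a higher-index medium gives a half-wave phase shift.
Bottom surface (1.52 → 1.33): reflection off a lower-index medium gives no phase shift.
The two reflections differ by half a wavelength.
With one net inversion, constructive interference in reflection requires 2 n t = (m + ½) λ.
λ = 2 n t / (m + ½). The fifth-longest wavelength is m = 4: λ = 2 × 1.52 × 936 / 4.50 = 632 nm.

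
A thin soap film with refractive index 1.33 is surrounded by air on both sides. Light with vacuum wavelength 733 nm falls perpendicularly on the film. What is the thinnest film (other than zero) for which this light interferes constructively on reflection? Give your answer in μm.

Ray reflecting at the top interface goes from n = 1.0 toward n = 1.33: a half-wave phase shift.
At the lower boundary (n = 1.33 to n = 1.0) the reflected ray undergoes no phase shift.
The two reflections differ by half a wavelength.
For maximum reflection here: 2 n t = (m + ½) λ.
Minimum at m = 0: t = λ / (4 n) = 733 / (4 × 1.33) = 138 nm.

0.138 μm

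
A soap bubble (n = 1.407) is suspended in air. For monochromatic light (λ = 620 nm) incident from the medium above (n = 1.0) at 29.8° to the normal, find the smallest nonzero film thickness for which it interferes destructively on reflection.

At the upper boundary (n = 1.0 to n = 1.407) the reflected ray undergoes a half-wave phase shift.
Ray reflecting at the bottom interface goes from n = 1.407 toward n = 1.0: no phase shift.
The two reflections differ by half a wavelength.
For minimum reflection here: 2 n t cos θ_r = m λ.
Snell's law: 1.0 sin 29.8° = 1.407 sin θ_r → sin θ_r = 0.353, cos θ_r = 0.936.
Minimum nonzero at m = 1: t = λ / (2 n cos θ_r) = 620 / (2 × 1.407 × 0.936) = 236 nm.

236 nm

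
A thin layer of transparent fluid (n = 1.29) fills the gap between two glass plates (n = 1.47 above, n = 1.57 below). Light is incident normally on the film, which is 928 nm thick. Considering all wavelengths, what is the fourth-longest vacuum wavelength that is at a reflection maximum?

Top surface (1.47 → 1.29): reflection off a lower-index medium gives no phase shift.
Bottom surface (1.29 → 1.57): reflection off a higher-index medium gives a half-wave phase shift.
Net: one phase inversion between the two reflected rays.
So the condition for constructive reflection is 2 n t = (m + ½) λ.
λ = 2 n t / (m + ½). The fourth-longest wavelength is m = 3: λ = 2 × 1.29 × 928 / 3.50 = 684 nm.

684 nm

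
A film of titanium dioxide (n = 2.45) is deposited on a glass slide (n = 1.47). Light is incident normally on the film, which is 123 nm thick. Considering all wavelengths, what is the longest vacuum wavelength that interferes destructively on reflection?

Ray reflecting at the top interface goes from n = 1.0 toward n = 2.45: a half-wave phase shift.
At the lower boundary (n = 2.45 to n = 1.47) the reflected ray undergoes no phase shift.
Exactly one π shift → a net half-wave offset.
With one net inversion, destructive interference in reflection requires 2 n t = m λ.
λ = 2 n t / m. The longest wavelength is m = 1: λ = 2 × 2.45 × 123 / 1.00 = 603 nm.

603 nm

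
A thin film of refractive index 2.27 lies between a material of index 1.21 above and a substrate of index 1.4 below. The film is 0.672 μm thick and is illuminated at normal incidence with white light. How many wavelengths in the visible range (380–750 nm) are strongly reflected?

At the upper boundary (n = 1.21 to n = 2.27) the reflected ray undergoes a half-wave phase shift.
Bottom surface (2.27 → 1.4): reflection off a lower-index medium gives no phase shift.
The two reflections differ by half a wavelength.
For bright reflection here: 2 n t = (m + ½) λ.
λ = 2 n t / (m + ½) = 3051 / (m + ½) nm.
m=3: 872 nm (IR); m=4: 678 nm (visible); m=5: 555 nm (visible); m=6: 469 nm (visible); m=7: 407 nm (visible); m=8: 359 nm (UV).

4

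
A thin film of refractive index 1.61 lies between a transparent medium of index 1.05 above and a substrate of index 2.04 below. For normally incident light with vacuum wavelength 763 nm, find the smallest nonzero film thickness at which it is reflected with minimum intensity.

118 nm

Ray reflecting at the top interface goes from n = 1.05 toward n = 1.61: a half-wave phase shift.
Bottom surface (1.61 → 2.04): reflection off a higher-index medium gives a half-wave phase shift.
The two reflections carry the same phase change, so no net offset.
For weak reflection here: 2 n t = (m + ½) λ.
Minimum at m = 0: t = λ / (4 n) = 763 / (4 × 1.61) = 118 nm.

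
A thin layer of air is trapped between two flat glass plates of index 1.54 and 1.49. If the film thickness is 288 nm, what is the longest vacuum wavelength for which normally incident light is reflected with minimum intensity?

576 nm

Ray reflecting at the top interface goes from n = 1.54 toward n = 1.0: no phase shift.
Bottom surface (1.0 → 1.49): reflection off a higher-index medium gives a half-wave phase shift.
The two reflections differ by half a wavelength.
With one net inversion, destructive interference in reflection requires 2 n t = m λ.
λ = 2 n t / m. The longest wavelength is m = 1: λ = 2 × 1.0 × 288 / 1.00 = 576 nm.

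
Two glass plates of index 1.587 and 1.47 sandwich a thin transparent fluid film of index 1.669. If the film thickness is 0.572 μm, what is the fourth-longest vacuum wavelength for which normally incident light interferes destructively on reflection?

Top surface (1.587 → 1.669): reflection off a higher-index medium gives a half-wave phase shift.
At the lower boundary (n = 1.669 to n = 1.47) the reflected ray undergoes no phase shift.
Net: one phase inversion between the two reflected rays.
For dark reflection here: 2 n t = m λ.
λ = 2 n t / m. The fourth-longest wavelength is m = 4: λ = 2 × 1.669 × 572 / 4.00 = 477 nm.

477 nm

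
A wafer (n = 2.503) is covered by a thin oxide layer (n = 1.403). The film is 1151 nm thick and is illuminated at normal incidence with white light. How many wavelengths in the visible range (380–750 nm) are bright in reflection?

Top surface (1.0 → 1.403): reflection off a higher-index medium gives a half-wave phase shift.
Ray reflecting at the bottom interface goes from n = 1.403 toward n = 2.503: a half-wave phase shift.
Net: no relative phase inversion (both shifts match).
For maximum reflection here: 2 n t = m λ.
λ = 2 n t / m = 3230 / m nm.
m=4: 807 nm (IR); m=5: 646 nm (visible); m=6: 538 nm (visible); m=7: 461 nm (visible); m=8: 404 nm (visible); m=9: 359 nm (UV).

4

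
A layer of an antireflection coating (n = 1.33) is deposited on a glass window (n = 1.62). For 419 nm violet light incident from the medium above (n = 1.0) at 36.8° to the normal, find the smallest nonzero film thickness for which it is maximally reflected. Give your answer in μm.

Ray reflecting at the top interface goes from n = 1.0 toward n = 1.33: a half-wave phase shift.
Bottom surface (1.33 → 1.62): reflection off a higher-index medium gives a half-wave phase shift.
Zero or two π shifts → no net half-wave offset.
With no net inversion, constructive interference in reflection requires 2 n t cos θ_r = m λ.
Snell's law: 1.0 sin 36.8° = 1.33 sin θ_r → sin θ_r = 0.450, cos θ_r = 0.893.
Minimum nonzero at m = 1: t = λ / (2 n cos θ_r) = 419 / (2 × 1.33 × 0.893) = 176 nm.

0.176 μm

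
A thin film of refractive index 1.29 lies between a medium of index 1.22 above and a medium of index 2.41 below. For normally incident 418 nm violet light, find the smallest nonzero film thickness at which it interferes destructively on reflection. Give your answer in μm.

At the upper boundary (n = 1.22 to n = 1.29) the reflected ray undergoes a half-wave phase shift.
At the lower boundary (n = 1.29 to n = 2.41) the reflected ray undergoes a half-wave phase shift.
Net: no relative phase inversion (both shifts match).
So the condition for destructive reflection is 2 n t = (m + ½) λ.
Minimum at m = 0: t = λ / (4 n) = 418 / (4 × 1.29) = 81.0 nm.

0.0810 μm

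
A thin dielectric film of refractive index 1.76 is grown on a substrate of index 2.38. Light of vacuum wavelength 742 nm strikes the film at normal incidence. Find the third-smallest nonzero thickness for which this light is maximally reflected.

632 nm

Ray reflecting at the top interface goes from n = 1.0 toward n = 1.76: a half-wave phase shift.
Bottom surface (1.76 → 2.38): reflection off a higher-index medium gives a half-wave phase shift.
The two reflections carry the same phase change, so no net offset.
With no net inversion, constructive interference in reflection requires 2 n t = m λ.
The third-smallest nonzero thickness corresponds to m = 3: t = m λ / (2 n) = 3.00 × 742 / (2 × 1.76) = 632 nm.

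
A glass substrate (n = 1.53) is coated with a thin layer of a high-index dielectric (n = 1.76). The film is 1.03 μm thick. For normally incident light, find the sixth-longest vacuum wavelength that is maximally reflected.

Top surface (1.0 → 1.76): reflection off a higher-index medium gives a half-wave phase shift.
Ray reflecting at the bottom interface goes from n = 1.76 toward n = 1.53: no phase shift.
The two reflections differ by half a wavelength.
For bright reflection here: 2 n t = (m + ½) λ.
λ = 2 n t / (m + ½). The sixth-longest wavelength is m = 5: λ = 2 × 1.76 × 1030 / 5.50 = 659 nm.

659 nm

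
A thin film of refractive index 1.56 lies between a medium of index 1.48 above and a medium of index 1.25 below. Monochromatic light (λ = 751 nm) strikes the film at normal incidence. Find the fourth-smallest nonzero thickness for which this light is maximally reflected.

842 nm

At the upper boundary (n = 1.48 to n = 1.56) the reflected ray undergoes a half-wave phase shift.
At the lower boundary (n = 1.56 to n = 1.25) the reflected ray undergoes no phase shift.
The two reflections differ by half a wavelength.
So the condition for constructive reflection is 2 n t = (m + ½) λ.
The fourth-smallest nonzero thickness corresponds to m = 3: t = (m + ½) λ / (2 n) = 3.50 × 751 / (2 × 1.56) = 842 nm.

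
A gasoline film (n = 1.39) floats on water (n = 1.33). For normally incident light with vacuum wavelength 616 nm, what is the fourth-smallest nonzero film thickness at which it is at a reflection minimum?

At the upper boundary (n = 1.0 to n = 1.39) the reflected ray undergoes a half-wave phase shift.
At the lower boundary (n = 1.39 to n = 1.33) the reflected ray undergoes no phase shift.
The two reflections differ by half a wavelength.
With one net inversion, destructive interference in reflection requires 2 n t = m λ.
The fourth-smallest nonzero thickness corresponds to m = 4: t = m λ / (2 n) = 4.00 × 616 / (2 × 1.39) = 886 nm.

886 nm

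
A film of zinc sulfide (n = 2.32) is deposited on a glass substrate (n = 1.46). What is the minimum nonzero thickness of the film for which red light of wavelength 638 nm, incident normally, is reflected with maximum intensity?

Top surface (1.0 → 2.32): reflection off a higher-index medium gives a half-wave phase shift.
Ray reflecting at the bottom interface goes from n = 2.32 toward n = 1.46: no phase shift.
Exactly one π shift → a net half-wave offset.
For maximum reflection here: 2 n t = (m + ½) λ.
Minimum at m = 0: t = λ / (4 n) = 638 / (4 × 2.32) = 68.8 nm.

68.8 nm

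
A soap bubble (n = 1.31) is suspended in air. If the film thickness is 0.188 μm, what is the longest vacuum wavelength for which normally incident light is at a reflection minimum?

493 nm

At the upper boundary (n = 1.0 to n = 1.31) the reflected ray undergoes a half-wave phase shift.
Bottom surface (1.31 → 1.0): reflection off a lower-index medium gives no phase shift.
Exactly one π shift → a net half-wave offset.
So the condition for destructive reflection is 2 n t = m λ.
λ = 2 n t / m. The longest wavelength is m = 1: λ = 2 × 1.31 × 188 / 1.00 = 493 nm.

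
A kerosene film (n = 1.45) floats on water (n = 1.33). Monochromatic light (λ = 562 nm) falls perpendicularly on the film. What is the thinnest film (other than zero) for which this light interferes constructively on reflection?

At the upper boundary (n = 1.0 to n = 1.45) the reflected ray undergoes a half-wave phase shift.
At the lower boundary (n = 1.45 to n = 1.33) the reflected ray undergoes no phase shift.
The two reflections differ by half a wavelength.
With one net inversion, constructive interference in reflection requires 2 n t = (m + ½) λ.
Minimum at m = 0: t = λ / (4 n) = 562 / (4 × 1.45) = 96.9 nm.

96.9 nm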